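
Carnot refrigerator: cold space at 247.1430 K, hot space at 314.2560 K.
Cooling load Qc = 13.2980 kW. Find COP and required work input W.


COP = 247.1430 / 67.1130 = 3.6825
W = 13.2980 / 3.6825 = 3.6111 kW

COP = 3.6825, W = 3.6111 kW


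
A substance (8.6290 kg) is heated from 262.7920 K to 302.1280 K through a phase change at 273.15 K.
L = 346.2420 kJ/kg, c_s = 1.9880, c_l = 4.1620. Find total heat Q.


Q1 (sensible, solid) = 8.6290 * 1.9880 * 10.3580 = 177.6858 kJ
Q2 (latent) = 8.6290 * 346.2420 = 2987.7222 kJ
Q3 (sensible, liquid) = 8.6290 * 4.1620 * 28.9780 = 1040.7129 kJ
Q_total = 4206.1210 kJ

4206.1210 kJ


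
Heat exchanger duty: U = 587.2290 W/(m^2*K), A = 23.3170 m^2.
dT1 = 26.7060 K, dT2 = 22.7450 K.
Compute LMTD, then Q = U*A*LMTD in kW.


LMTD = 24.6725 K
Q = 587.2290 * 23.3170 * 24.6725 = 337826.6114 W = 337.8266 kW

337.8266 kW


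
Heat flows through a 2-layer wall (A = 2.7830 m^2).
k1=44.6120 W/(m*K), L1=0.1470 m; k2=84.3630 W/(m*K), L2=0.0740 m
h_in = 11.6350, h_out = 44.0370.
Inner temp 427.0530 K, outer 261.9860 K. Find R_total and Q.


R_conv_in = 1/(11.6350*2.7830) = 0.0309
R_1 = 0.1470/(44.6120*2.7830) = 0.0012
R_2 = 0.0740/(84.3630*2.7830) = 0.0003
R_conv_out = 1/(44.0370*2.7830) = 0.0082
R_total = 0.0405 K/W
Q = 165.0670 / 0.0405 = 4071.5204 W

R_total = 0.0405 K/W, Q = 4071.5204 W


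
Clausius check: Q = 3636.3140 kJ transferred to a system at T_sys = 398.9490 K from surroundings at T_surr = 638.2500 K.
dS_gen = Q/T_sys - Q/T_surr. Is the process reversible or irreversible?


dS_sys = 3636.3140/398.9490 = 9.1147 kJ/K
dS_surr = -3636.3140/638.2500 = -5.6973 kJ/K
dS_gen = 9.1147 - 5.6973 = 3.4174 kJ/K (irreversible)

dS_gen = 3.4174 kJ/K, irreversible


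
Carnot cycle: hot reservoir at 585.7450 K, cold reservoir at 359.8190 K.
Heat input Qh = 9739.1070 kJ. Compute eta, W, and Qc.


eta = 1 - 359.8190/585.7450 = 0.3857
W = 0.3857 * 9739.1070 = 3756.4426 kJ
Qc = 9739.1070 - 3756.4426 = 5982.6644 kJ

eta = 38.5707%, W = 3756.4426 kJ, Qc = 5982.6644 kJ


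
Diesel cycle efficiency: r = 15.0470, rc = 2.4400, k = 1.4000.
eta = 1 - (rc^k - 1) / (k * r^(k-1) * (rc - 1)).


r^(k-1) = 2.9579
rc^k = 3.4861
eta = 0.5831 = 58.3076%

58.3076%


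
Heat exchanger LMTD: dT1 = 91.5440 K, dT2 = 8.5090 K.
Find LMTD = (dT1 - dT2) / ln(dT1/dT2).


dT1/dT2 = 10.7585
ln(dT1/dT2) = 2.3757
LMTD = 83.0350 / 2.3757 = 34.9519 K

34.9519 K


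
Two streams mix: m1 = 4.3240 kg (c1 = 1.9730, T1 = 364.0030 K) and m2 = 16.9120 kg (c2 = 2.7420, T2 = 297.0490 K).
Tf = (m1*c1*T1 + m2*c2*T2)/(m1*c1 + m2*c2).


num = 16880.3667
den = 54.9040
Tf = 307.4526 K

307.4526 K


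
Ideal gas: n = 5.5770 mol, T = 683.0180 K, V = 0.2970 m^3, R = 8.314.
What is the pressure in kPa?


P = nRT/V = 5.5770 * 8.314 * 683.0180 / 0.2970
= 31669.6172 / 0.2970 = 106631.7077 Pa = 106.6317 kPa

106.6317 kPa


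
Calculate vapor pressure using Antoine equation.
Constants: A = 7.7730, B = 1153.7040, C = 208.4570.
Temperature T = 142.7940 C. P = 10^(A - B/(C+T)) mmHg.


C+T = 351.2510
B/(C+T) = 3.2846
log10(P) = 7.7730 - 3.2846 = 4.4884
P = 10^4.4884 = 30792.3478 mmHg

30792.3478 mmHg


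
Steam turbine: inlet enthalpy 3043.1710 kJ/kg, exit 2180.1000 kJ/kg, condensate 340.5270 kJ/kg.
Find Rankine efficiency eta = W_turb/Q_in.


W = 863.0710 kJ/kg
Q_in = 2702.6440 kJ/kg
eta = 0.3193 = 31.9343%

eta = 31.9343%


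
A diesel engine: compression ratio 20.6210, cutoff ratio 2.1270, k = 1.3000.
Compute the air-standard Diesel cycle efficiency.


r^(k-1) = 2.4791
rc^k = 2.6675
eta = 0.5409 = 54.0913%

54.0913%


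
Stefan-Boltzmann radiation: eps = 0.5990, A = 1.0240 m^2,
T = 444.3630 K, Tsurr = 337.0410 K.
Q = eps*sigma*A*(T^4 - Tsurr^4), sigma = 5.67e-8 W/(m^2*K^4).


T^4 = 3.8990e+10
Tsurr^4 = 1.2904e+10
Q = 0.5990 * 5.67e-8 * 1.0240 * 2.6086e+10 = 907.2178 W

907.2178 W


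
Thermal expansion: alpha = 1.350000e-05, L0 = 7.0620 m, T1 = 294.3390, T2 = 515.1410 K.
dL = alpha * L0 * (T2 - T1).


dT = 220.8020 K
dL = 1.350000e-05 * 7.0620 * 220.8020 = 0.021051 m
L_final = 7.083051 m

dL = 0.021051 m


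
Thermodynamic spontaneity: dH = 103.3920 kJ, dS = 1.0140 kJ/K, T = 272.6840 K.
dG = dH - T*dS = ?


T*dS = 272.6840 * 1.0140 = 276.5016 kJ
dG = 103.3920 - 276.5016 = -173.1096 kJ (spontaneous)

dG = -173.1096 kJ, spontaneous


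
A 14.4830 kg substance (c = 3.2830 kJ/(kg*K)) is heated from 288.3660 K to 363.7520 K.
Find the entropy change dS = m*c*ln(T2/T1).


T2/T1 = 1.2614
ln(T2/T1) = 0.2322
dS = 14.4830 * 3.2830 * 0.2322 = 11.0426 kJ/K

11.0426 kJ/K


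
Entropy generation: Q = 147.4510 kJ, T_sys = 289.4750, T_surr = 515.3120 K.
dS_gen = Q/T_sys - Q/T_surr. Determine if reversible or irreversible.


dS_sys = 147.4510/289.4750 = 0.5094 kJ/K
dS_surr = -147.4510/515.3120 = -0.2861 kJ/K
dS_gen = 0.5094 - 0.2861 = 0.2232 kJ/K (irreversible)

dS_gen = 0.2232 kJ/K, irreversible


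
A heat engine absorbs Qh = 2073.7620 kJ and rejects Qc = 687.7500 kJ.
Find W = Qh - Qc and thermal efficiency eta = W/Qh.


W = 2073.7620 - 687.7500 = 1386.0120 kJ
eta = 1386.0120 / 2073.7620 = 0.6684 = 66.8356%

W = 1386.0120 kJ, eta = 66.8356%


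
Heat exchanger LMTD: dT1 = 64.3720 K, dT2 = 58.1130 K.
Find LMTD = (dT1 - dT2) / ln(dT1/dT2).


dT1/dT2 = 1.1077
ln(dT1/dT2) = 0.1023
LMTD = 6.2590 / 0.1023 = 61.1892 K

61.1892 K


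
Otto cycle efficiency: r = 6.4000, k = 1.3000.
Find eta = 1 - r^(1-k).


r^(k-1) = 1.7452
eta = 1 - 1/1.7452 = 0.4270 = 42.7011%

42.7011%


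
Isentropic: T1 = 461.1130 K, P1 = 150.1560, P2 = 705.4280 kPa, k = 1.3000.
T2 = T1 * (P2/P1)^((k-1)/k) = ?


(k-1)/k = 0.2308
(P2/P1)^exp = 1.4291
T2 = 461.1130 * 1.4291 = 658.9668 K

658.9668 K


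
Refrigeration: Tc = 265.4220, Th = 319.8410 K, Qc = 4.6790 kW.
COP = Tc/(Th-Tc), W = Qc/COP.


COP = 265.4220 / 54.4190 = 4.8774
W = 4.6790 / 4.8774 = 0.9593 kW

COP = 4.8774, W = 0.9593 kW


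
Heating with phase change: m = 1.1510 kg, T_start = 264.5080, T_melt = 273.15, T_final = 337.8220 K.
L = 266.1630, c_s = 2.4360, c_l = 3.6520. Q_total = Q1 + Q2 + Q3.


Q1 (sensible, solid) = 1.1510 * 2.4360 * 8.6420 = 24.2308 kJ
Q2 (latent) = 1.1510 * 266.1630 = 306.3536 kJ
Q3 (sensible, liquid) = 1.1510 * 3.6520 * 64.6720 = 271.8456 kJ
Q_total = 602.4300 kJ

602.4300 kJ


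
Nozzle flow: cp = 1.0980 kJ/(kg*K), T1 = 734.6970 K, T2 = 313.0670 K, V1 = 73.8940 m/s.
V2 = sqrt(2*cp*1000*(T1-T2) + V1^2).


dT = 421.6300 K
2*cp*1000*dT = 925899.4800
V1^2 = 5460.3232
V2 = sqrt(931359.8032) = 965.0698 m/s

965.0698 m/s


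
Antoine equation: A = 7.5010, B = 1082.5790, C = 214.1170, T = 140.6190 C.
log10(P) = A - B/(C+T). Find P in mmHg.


C+T = 354.7360
B/(C+T) = 3.0518
log10(P) = 7.5010 - 3.0518 = 4.4492
P = 10^4.4492 = 28132.7503 mmHg

28132.7503 mmHg


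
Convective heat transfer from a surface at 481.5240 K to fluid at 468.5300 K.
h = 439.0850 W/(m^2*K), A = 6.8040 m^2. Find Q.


dT = 12.9940 K
Q = 439.0850 * 6.8040 * 12.9940 = 38820.0212 W

38820.0212 W


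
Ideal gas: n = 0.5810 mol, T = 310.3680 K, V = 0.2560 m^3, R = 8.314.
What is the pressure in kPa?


P = nRT/V = 0.5810 * 8.314 * 310.3680 / 0.2560
= 1499.2121 / 0.2560 = 5856.2974 Pa = 5.8563 kPa

5.8563 kPa


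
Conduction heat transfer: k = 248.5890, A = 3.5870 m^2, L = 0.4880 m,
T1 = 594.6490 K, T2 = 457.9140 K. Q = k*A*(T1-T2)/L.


dT = 136.7350 K
Q = 248.5890 * 3.5870 * 136.7350 / 0.4880 = 249846.4350 W

249846.4350 W


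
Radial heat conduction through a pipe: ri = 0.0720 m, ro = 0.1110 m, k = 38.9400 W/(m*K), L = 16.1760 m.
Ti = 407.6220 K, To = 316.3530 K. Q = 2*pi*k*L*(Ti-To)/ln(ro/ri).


dT = 91.2690 K
ln(ro/ri) = 0.4329
Q = 2*pi*38.9400*16.1760*91.2690 / 0.4329 = 834485.3083 W

834485.3083 W


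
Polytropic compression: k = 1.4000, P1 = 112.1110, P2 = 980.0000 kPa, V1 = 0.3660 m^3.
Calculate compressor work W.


(k-1)/k = 0.2857
(P2/P1)^exp = 1.8579
W = 3.5000 * 112.1110 * 0.3660 * (1.8579 - 1) = 123.2066 kJ

123.2066 kJ


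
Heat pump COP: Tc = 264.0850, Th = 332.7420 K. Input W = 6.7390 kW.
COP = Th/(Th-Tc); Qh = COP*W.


COP = 332.7420 / 68.6570 = 4.8464
Qh = 4.8464 * 6.7390 = 32.6602 kW

COP = 4.8464, Qh = 32.6602 kW


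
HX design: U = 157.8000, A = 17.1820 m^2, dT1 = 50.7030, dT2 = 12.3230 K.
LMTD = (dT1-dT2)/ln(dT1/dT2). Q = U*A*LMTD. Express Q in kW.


LMTD = 27.1329 K
Q = 157.8000 * 17.1820 * 27.1329 = 73566.0291 W = 73.5660 kW

73.5660 kW


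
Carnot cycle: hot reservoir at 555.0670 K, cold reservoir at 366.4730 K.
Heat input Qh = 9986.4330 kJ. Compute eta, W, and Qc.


eta = 1 - 366.4730/555.0670 = 0.3398
W = 0.3398 * 9986.4330 = 3393.0703 kJ
Qc = 9986.4330 - 3393.0703 = 6593.3627 kJ

eta = 33.9768%, W = 3393.0703 kJ, Qc = 6593.3627 kJ


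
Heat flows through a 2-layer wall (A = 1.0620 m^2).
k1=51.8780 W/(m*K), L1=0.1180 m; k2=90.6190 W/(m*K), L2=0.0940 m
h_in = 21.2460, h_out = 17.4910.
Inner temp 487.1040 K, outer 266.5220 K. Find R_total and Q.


R_conv_in = 1/(21.2460*1.0620) = 0.0443
R_1 = 0.1180/(51.8780*1.0620) = 0.0021
R_2 = 0.0940/(90.6190*1.0620) = 0.0010
R_conv_out = 1/(17.4910*1.0620) = 0.0538
R_total = 0.1013 K/W
Q = 220.5820 / 0.1013 = 2178.0950 W

R_total = 0.1013 K/W, Q = 2178.0950 W


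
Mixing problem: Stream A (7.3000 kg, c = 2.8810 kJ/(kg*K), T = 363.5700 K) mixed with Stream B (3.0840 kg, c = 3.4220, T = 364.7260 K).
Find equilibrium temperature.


num = 11495.4666
den = 31.5847
Tf = 363.9563 K

363.9563 K


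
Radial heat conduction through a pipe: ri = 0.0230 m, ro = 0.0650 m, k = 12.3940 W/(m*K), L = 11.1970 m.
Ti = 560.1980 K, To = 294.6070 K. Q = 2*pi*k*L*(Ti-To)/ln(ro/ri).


dT = 265.5910 K
ln(ro/ri) = 1.0389
Q = 2*pi*12.3940*11.1970*265.5910 / 1.0389 = 222913.0786 W

222913.0786 W


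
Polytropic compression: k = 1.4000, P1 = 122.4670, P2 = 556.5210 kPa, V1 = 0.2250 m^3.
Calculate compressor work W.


(k-1)/k = 0.2857
(P2/P1)^exp = 1.5412
W = 3.5000 * 122.4670 * 0.2250 * (1.5412 - 1) = 52.1905 kJ

52.1905 kJ


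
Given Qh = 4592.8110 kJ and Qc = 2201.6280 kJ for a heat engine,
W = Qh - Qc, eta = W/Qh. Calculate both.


W = 4592.8110 - 2201.6280 = 2391.1830 kJ
eta = 2391.1830 / 4592.8110 = 0.5206 = 52.0636%

W = 2391.1830 kJ, eta = 52.0636%


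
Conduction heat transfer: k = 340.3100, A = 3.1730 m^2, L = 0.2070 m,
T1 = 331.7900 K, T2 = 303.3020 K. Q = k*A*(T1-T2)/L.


dT = 28.4880 K
Q = 340.3100 * 3.1730 * 28.4880 / 0.2070 = 148606.0184 W

148606.0184 W


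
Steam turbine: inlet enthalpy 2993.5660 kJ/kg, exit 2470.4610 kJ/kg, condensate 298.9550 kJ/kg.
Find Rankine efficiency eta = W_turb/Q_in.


W = 523.1050 kJ/kg
Q_in = 2694.6110 kJ/kg
eta = 0.1941 = 19.4130%

eta = 19.4130%


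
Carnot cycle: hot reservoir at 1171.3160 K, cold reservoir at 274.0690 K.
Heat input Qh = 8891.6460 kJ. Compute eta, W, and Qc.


eta = 1 - 274.0690/1171.3160 = 0.7660
W = 0.7660 * 8891.6460 = 6811.1446 kJ
Qc = 8891.6460 - 6811.1446 = 2080.5014 kJ

eta = 76.6016%, W = 6811.1446 kJ, Qc = 2080.5014 kJ


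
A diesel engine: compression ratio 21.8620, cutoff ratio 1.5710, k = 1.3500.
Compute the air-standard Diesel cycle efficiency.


r^(k-1) = 2.9437
rc^k = 1.8401
eta = 0.6298 = 62.9778%

62.9778%


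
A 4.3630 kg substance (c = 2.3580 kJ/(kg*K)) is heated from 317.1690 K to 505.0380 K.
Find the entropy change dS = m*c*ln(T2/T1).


T2/T1 = 1.5923
ln(T2/T1) = 0.4652
dS = 4.3630 * 2.3580 * 0.4652 = 4.7859 kJ/K

4.7859 kJ/K


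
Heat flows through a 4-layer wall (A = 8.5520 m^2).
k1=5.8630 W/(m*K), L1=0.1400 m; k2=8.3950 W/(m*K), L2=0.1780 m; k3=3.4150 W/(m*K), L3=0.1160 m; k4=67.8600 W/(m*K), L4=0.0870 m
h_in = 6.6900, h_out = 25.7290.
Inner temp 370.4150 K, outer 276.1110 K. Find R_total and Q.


R_conv_in = 1/(6.6900*8.5520) = 0.0175
R_1 = 0.1400/(5.8630*8.5520) = 0.0028
R_2 = 0.1780/(8.3950*8.5520) = 0.0025
R_3 = 0.1160/(3.4150*8.5520) = 0.0040
R_4 = 0.0870/(67.8600*8.5520) = 0.0001
R_conv_out = 1/(25.7290*8.5520) = 0.0045
R_total = 0.0314 K/W
Q = 94.3040 / 0.0314 = 3001.7228 W

R_total = 0.0314 K/W, Q = 3001.7228 W


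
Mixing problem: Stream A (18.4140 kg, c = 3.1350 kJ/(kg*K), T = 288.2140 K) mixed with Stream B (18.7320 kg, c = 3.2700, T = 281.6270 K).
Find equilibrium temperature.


num = 33888.6650
den = 118.9815
Tf = 284.8229 K

284.8229 K


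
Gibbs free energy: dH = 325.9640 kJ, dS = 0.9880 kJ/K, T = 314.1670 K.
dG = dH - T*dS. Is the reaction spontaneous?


T*dS = 314.1670 * 0.9880 = 310.3970 kJ
dG = 325.9640 - 310.3970 = 15.5670 kJ (non-spontaneous)

dG = 15.5670 kJ, non-spontaneous


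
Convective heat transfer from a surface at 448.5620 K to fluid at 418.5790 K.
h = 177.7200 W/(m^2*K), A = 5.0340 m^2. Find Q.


dT = 29.9830 K
Q = 177.7200 * 5.0340 * 29.9830 = 26824.0655 W

26824.0655 W


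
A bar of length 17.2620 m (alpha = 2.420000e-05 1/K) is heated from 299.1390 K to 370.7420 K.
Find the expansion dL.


dT = 71.6030 K
dL = 2.420000e-05 * 17.2620 * 71.6030 = 0.029911 m
L_final = 17.291911 m

dL = 0.029911 m


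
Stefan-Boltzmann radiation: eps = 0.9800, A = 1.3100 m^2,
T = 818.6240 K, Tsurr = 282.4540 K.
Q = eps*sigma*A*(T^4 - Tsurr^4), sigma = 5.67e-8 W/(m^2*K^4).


T^4 = 4.4909e+11
Tsurr^4 = 6.3649e+09
Q = 0.9800 * 5.67e-8 * 1.3100 * 4.4273e+11 = 32226.9464 W

32226.9464 W


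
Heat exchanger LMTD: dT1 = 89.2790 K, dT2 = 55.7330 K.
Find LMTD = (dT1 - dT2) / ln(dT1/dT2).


dT1/dT2 = 1.6019
ln(dT1/dT2) = 0.4712
LMTD = 33.5460 / 0.4712 = 71.1936 K

71.1936 K


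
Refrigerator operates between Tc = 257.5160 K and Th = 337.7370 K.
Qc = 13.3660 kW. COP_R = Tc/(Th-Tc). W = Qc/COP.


COP = 257.5160 / 80.2210 = 3.2101
W = 13.3660 / 3.2101 = 4.1638 kW

COP = 3.2101, W = 4.1638 kW


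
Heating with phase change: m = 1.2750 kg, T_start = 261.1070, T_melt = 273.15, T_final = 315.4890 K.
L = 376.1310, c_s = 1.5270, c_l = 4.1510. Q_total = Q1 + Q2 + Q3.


Q1 (sensible, solid) = 1.2750 * 1.5270 * 12.0430 = 23.4468 kJ
Q2 (latent) = 1.2750 * 376.1310 = 479.5670 kJ
Q3 (sensible, liquid) = 1.2750 * 4.1510 * 42.3390 = 224.0802 kJ
Q_total = 727.0941 kJ

727.0941 kJ


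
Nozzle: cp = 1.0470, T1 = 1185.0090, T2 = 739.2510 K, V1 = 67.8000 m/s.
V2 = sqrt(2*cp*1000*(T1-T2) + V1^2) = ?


dT = 445.7580 K
2*cp*1000*dT = 933417.2520
V1^2 = 4596.8400
V2 = sqrt(938014.0920) = 968.5113 m/s

968.5113 m/s


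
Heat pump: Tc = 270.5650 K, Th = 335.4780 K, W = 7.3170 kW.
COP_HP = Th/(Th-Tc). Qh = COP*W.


COP = 335.4780 / 64.9130 = 5.1681
Qh = 5.1681 * 7.3170 = 37.8151 kW

COP = 5.1681, Qh = 37.8151 kW


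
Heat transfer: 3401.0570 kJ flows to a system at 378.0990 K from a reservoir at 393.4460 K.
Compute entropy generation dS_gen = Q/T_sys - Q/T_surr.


dS_sys = 3401.0570/378.0990 = 8.9951 kJ/K
dS_surr = -3401.0570/393.4460 = -8.6443 kJ/K
dS_gen = 8.9951 - 8.6443 = 0.3509 kJ/K (irreversible)

dS_gen = 0.3509 kJ/K, irreversible


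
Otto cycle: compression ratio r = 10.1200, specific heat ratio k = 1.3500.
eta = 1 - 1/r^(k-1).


r^(k-1) = 2.2481
eta = 1 - 1/2.2481 = 0.5552 = 55.5177%

55.5177%


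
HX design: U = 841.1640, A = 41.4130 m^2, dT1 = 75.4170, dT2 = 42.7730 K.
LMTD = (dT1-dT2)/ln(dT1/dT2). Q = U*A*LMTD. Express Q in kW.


LMTD = 57.5604 K
Q = 841.1640 * 41.4130 * 57.5604 = 2005124.9824 W = 2005.1250 kW

2005.1250 kW


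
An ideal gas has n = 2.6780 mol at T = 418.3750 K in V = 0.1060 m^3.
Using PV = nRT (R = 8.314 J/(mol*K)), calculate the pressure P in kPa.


P = nRT/V = 2.6780 * 8.314 * 418.3750 / 0.1060
= 9315.0742 / 0.1060 = 87878.0584 Pa = 87.8781 kPa

87.8781 kPa


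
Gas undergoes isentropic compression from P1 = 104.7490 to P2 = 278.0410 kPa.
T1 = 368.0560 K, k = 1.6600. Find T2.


(k-1)/k = 0.3976
(P2/P1)^exp = 1.4742
T2 = 368.0560 * 1.4742 = 542.5951 K

542.5951 K


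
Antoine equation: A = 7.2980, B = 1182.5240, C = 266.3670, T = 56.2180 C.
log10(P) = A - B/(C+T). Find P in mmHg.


C+T = 322.5850
B/(C+T) = 3.6658
log10(P) = 7.2980 - 3.6658 = 3.6322
P = 10^3.6322 = 4287.7069 mmHg

4287.7069 mmHg


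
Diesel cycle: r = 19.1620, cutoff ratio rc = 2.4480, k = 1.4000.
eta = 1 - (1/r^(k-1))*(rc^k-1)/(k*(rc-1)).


r^(k-1) = 3.2582
rc^k = 3.5022
eta = 0.6212 = 62.1172%

62.1172%


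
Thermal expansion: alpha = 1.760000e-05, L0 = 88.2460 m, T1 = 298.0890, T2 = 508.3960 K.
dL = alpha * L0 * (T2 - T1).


dT = 210.3070 K
dL = 1.760000e-05 * 88.2460 * 210.3070 = 0.326634 m
L_final = 88.572634 m

dL = 0.326634 m


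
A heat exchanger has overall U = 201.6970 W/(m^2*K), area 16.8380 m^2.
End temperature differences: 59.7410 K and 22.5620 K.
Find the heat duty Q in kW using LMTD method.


LMTD = 38.1812 K
Q = 201.6970 * 16.8380 * 38.1812 = 129670.0024 W = 129.6700 kW

129.6700 kW


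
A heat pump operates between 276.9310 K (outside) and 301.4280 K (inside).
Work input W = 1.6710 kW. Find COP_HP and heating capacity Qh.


COP = 301.4280 / 24.4970 = 12.3047
Qh = 12.3047 * 1.6710 = 20.5611 kW

COP = 12.3047, Qh = 20.5611 kW


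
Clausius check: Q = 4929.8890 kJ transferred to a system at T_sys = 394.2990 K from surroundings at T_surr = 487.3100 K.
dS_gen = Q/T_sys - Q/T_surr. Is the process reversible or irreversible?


dS_sys = 4929.8890/394.2990 = 12.5029 kJ/K
dS_surr = -4929.8890/487.3100 = -10.1165 kJ/K
dS_gen = 12.5029 - 10.1165 = 2.3864 kJ/K (irreversible)

dS_gen = 2.3864 kJ/K, irreversible


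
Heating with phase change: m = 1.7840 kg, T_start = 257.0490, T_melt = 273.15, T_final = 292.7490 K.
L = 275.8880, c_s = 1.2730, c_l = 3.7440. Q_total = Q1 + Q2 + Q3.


Q1 (sensible, solid) = 1.7840 * 1.2730 * 16.1010 = 36.5659 kJ
Q2 (latent) = 1.7840 * 275.8880 = 492.1842 kJ
Q3 (sensible, liquid) = 1.7840 * 3.7440 * 19.5990 = 130.9075 kJ
Q_total = 659.6576 kJ

659.6576 kJ


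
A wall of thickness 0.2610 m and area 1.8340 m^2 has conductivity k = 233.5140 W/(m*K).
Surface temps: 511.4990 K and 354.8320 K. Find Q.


dT = 156.6670 K
Q = 233.5140 * 1.8340 * 156.6670 / 0.2610 = 257068.7433 W

257068.7433 W


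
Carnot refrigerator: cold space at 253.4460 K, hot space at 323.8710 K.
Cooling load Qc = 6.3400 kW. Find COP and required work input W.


COP = 253.4460 / 70.4250 = 3.5988
W = 6.3400 / 3.5988 = 1.7617 kW

COP = 3.5988, W = 1.7617 kW


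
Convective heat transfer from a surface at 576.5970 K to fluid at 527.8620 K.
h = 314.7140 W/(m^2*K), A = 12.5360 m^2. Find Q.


dT = 48.7350 K
Q = 314.7140 * 12.5360 * 48.7350 = 192271.9880 W

192271.9880 W


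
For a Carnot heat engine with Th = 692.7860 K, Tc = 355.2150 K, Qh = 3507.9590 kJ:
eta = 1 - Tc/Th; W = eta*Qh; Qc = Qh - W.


eta = 1 - 355.2150/692.7860 = 0.4873
W = 0.4873 * 3507.9590 = 1709.3088 kJ
Qc = 3507.9590 - 1709.3088 = 1798.6502 kJ

eta = 48.7266%, W = 1709.3088 kJ, Qc = 1798.6502 kJ


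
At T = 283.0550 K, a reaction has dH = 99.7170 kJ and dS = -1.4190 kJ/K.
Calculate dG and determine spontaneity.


T*dS = 283.0550 * -1.4190 = -401.6550 kJ
dG = 99.7170 + 401.6550 = 501.3720 kJ (non-spontaneous)

dG = 501.3720 kJ, non-spontaneous


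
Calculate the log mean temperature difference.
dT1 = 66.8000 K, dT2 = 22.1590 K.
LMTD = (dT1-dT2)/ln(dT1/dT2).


dT1/dT2 = 3.0146
ln(dT1/dT2) = 1.1035
LMTD = 44.6410 / 1.1035 = 40.4555 K

40.4555 K


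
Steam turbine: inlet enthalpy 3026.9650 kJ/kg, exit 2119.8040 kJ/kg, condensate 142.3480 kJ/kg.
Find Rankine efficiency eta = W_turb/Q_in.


W = 907.1610 kJ/kg
Q_in = 2884.6170 kJ/kg
eta = 0.3145 = 31.4482%

eta = 31.4482%


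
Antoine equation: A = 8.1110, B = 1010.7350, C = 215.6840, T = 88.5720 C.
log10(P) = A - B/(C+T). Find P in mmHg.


C+T = 304.2560
B/(C+T) = 3.3220
log10(P) = 8.1110 - 3.3220 = 4.7890
P = 10^4.7890 = 61519.2851 mmHg

61519.2851 mmHg


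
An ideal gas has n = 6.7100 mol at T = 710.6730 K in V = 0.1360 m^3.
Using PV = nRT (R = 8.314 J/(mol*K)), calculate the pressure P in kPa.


P = nRT/V = 6.7100 * 8.314 * 710.6730 / 0.1360
= 39646.2720 / 0.1360 = 291516.7060 Pa = 291.5167 kPa

291.5167 kPa


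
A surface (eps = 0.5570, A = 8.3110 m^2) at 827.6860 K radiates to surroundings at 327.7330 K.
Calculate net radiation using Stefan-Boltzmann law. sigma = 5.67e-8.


T^4 = 4.6931e+11
Tsurr^4 = 1.1537e+10
Q = 0.5570 * 5.67e-8 * 8.3110 * 4.5778e+11 = 120155.7927 W

120155.7927 W


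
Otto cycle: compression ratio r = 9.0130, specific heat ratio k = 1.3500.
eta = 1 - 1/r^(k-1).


r^(k-1) = 2.1588
eta = 1 - 1/2.1588 = 0.5368 = 53.6771%

53.6771%


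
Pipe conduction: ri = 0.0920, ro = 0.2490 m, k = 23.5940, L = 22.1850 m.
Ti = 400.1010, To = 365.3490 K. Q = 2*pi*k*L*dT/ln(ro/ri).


dT = 34.7520 K
ln(ro/ri) = 0.9957
Q = 2*pi*23.5940*22.1850*34.7520 / 0.9957 = 114790.9727 W

114790.9727 W


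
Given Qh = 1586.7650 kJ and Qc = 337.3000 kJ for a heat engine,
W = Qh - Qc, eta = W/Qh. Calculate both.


W = 1586.7650 - 337.3000 = 1249.4650 kJ
eta = 1249.4650 / 1586.7650 = 0.7874 = 78.7429%

W = 1249.4650 kJ, eta = 78.7429%


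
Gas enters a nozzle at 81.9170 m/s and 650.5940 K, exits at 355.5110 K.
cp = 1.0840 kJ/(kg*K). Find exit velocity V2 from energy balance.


dT = 295.0830 K
2*cp*1000*dT = 639739.9440
V1^2 = 6710.3949
V2 = sqrt(646450.3389) = 804.0214 m/s

804.0214 m/s


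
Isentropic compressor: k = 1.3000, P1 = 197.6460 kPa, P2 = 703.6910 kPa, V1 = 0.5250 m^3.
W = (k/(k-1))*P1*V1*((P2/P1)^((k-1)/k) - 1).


(k-1)/k = 0.2308
(P2/P1)^exp = 1.3405
W = 4.3333 * 197.6460 * 0.5250 * (1.3405 - 1) = 153.1054 kJ

153.1054 kJ


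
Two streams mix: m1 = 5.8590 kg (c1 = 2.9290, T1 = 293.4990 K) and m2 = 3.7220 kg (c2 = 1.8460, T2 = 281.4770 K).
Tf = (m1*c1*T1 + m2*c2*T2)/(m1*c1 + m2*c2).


num = 6970.7151
den = 24.0318
Tf = 290.0619 K

290.0619 K


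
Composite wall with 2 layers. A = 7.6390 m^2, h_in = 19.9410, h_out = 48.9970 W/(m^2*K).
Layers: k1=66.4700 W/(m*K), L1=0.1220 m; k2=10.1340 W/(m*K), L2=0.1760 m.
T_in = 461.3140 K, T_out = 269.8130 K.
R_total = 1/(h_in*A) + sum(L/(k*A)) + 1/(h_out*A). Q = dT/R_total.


R_conv_in = 1/(19.9410*7.6390) = 0.0066
R_1 = 0.1220/(66.4700*7.6390) = 0.0002
R_2 = 0.1760/(10.1340*7.6390) = 0.0023
R_conv_out = 1/(48.9970*7.6390) = 0.0027
R_total = 0.0118 K/W
Q = 191.5010 / 0.0118 = 16297.6320 W

R_total = 0.0118 K/W, Q = 16297.6320 W


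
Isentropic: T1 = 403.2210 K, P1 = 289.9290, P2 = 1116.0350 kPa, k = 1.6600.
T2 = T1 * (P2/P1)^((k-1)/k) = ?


(k-1)/k = 0.3976
(P2/P1)^exp = 1.7090
T2 = 403.2210 * 1.7090 = 689.1076 K

689.1076 K


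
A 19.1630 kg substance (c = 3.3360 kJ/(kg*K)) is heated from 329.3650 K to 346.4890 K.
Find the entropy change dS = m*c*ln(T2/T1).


T2/T1 = 1.0520
ln(T2/T1) = 0.0507
dS = 19.1630 * 3.3360 * 0.0507 = 3.2401 kJ/K

3.2401 kJ/K


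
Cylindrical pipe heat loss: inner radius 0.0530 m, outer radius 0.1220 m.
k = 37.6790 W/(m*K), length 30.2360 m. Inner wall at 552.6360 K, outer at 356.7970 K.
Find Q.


dT = 195.8390 K
ln(ro/ri) = 0.8337
Q = 2*pi*37.6790*30.2360*195.8390 / 0.8337 = 1681426.0812 W

1681426.0812 W


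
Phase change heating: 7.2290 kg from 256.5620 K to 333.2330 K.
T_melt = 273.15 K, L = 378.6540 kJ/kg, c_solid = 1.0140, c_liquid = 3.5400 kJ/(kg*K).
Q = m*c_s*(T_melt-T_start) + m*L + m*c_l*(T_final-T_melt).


Q1 (sensible, solid) = 7.2290 * 1.0140 * 16.5880 = 121.5935 kJ
Q2 (latent) = 7.2290 * 378.6540 = 2737.2898 kJ
Q3 (sensible, liquid) = 7.2290 * 3.5400 * 60.0830 = 1537.5636 kJ
Q_total = 4396.4468 kJ

4396.4468 kJ


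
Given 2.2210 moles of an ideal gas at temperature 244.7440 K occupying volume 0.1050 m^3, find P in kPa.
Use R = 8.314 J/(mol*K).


P = nRT/V = 2.2210 * 8.314 * 244.7440 / 0.1050
= 4519.2944 / 0.1050 = 43040.8989 Pa = 43.0409 kPa

43.0409 kPa


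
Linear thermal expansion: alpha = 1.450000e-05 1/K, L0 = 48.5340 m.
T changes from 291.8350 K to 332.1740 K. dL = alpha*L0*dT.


dT = 40.3390 K
dL = 1.450000e-05 * 48.5340 * 40.3390 = 0.028388 m
L_final = 48.562388 m

dL = 0.028388 m


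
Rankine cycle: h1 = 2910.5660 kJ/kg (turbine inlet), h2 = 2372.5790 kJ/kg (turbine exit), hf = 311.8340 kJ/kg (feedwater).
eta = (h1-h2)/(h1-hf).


W = 537.9870 kJ/kg
Q_in = 2598.7320 kJ/kg
eta = 0.2070 = 20.7019%

eta = 20.7019%


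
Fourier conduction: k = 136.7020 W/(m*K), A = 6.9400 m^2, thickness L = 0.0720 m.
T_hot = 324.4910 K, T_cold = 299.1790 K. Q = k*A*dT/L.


dT = 25.3120 K
Q = 136.7020 * 6.9400 * 25.3120 / 0.0720 = 333524.9320 W

333524.9320 W


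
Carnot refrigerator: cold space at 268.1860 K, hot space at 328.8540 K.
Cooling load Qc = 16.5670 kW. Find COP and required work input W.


COP = 268.1860 / 60.6680 = 4.4206
W = 16.5670 / 4.4206 = 3.7477 kW

COP = 4.4206, W = 3.7477 kW


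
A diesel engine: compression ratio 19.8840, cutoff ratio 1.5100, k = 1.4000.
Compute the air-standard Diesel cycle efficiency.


r^(k-1) = 3.3068
rc^k = 1.7806
eta = 0.6694 = 66.9378%

66.9378%


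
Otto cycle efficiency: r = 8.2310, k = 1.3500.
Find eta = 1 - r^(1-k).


r^(k-1) = 2.0913
eta = 1 - 1/2.0913 = 0.5218 = 52.1820%

52.1820%


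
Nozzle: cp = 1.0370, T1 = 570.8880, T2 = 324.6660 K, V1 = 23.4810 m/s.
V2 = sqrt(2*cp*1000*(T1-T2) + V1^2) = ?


dT = 246.2220 K
2*cp*1000*dT = 510664.4280
V1^2 = 551.3574
V2 = sqrt(511215.7854) = 714.9936 m/s

714.9936 m/s


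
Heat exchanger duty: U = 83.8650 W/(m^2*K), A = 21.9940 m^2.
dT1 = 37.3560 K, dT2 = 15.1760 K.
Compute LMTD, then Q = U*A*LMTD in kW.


LMTD = 24.6232 K
Q = 83.8650 * 21.9940 * 24.6232 = 45418.0615 W = 45.4181 kW

45.4181 kW


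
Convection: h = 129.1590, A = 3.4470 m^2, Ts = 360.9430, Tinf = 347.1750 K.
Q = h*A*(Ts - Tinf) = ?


dT = 13.7680 K
Q = 129.1590 * 3.4470 * 13.7680 = 6129.6661 W

6129.6661 W


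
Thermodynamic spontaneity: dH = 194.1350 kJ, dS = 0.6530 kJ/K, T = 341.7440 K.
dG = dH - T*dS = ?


T*dS = 341.7440 * 0.6530 = 223.1588 kJ
dG = 194.1350 - 223.1588 = -29.0238 kJ (spontaneous)

dG = -29.0238 kJ, spontaneous


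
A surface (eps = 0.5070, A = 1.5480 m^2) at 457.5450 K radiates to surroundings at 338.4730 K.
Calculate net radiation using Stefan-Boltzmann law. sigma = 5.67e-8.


T^4 = 4.3826e+10
Tsurr^4 = 1.3125e+10
Q = 0.5070 * 5.67e-8 * 1.5480 * 3.0701e+10 = 1366.2203 W

1366.2203 W


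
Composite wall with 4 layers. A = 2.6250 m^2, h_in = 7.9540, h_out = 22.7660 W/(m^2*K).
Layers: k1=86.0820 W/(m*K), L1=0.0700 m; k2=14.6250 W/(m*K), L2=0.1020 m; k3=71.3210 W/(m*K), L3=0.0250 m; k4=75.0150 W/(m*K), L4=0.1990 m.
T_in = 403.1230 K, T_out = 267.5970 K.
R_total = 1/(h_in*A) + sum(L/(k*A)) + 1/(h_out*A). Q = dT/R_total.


R_conv_in = 1/(7.9540*2.6250) = 0.0479
R_1 = 0.0700/(86.0820*2.6250) = 0.0003
R_2 = 0.1020/(14.6250*2.6250) = 0.0027
R_3 = 0.0250/(71.3210*2.6250) = 0.0001
R_4 = 0.1990/(75.0150*2.6250) = 0.0010
R_conv_out = 1/(22.7660*2.6250) = 0.0167
R_total = 0.0687 K/W
Q = 135.5260 / 0.0687 = 1971.6131 W

R_total = 0.0687 K/W, Q = 1971.6131 W


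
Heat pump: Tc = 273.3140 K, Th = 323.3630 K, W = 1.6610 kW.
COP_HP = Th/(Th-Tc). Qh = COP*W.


COP = 323.3630 / 50.0490 = 6.4609
Qh = 6.4609 * 1.6610 = 10.7316 kW

COP = 6.4609, Qh = 10.7316 kW


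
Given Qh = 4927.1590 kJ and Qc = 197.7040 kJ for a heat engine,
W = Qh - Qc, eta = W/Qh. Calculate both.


W = 4927.1590 - 197.7040 = 4729.4550 kJ
eta = 4729.4550 / 4927.1590 = 0.9599 = 95.9875%

W = 4729.4550 kJ, eta = 95.9875%


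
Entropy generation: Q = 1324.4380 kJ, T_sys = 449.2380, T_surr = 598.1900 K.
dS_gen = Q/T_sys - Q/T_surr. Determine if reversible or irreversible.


dS_sys = 1324.4380/449.2380 = 2.9482 kJ/K
dS_surr = -1324.4380/598.1900 = -2.2141 kJ/K
dS_gen = 2.9482 - 2.2141 = 0.7341 kJ/K (irreversible)

dS_gen = 0.7341 kJ/K, irreversible


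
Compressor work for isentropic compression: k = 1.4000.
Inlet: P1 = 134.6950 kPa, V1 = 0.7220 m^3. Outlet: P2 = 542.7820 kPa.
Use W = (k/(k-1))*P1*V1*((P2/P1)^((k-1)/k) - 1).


(k-1)/k = 0.2857
(P2/P1)^exp = 1.4891
W = 3.5000 * 134.6950 * 0.7220 * (1.4891 - 1) = 166.4905 kJ

166.4905 kJ


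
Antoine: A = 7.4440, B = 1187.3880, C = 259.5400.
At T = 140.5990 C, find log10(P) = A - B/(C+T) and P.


C+T = 400.1390
B/(C+T) = 2.9674
log10(P) = 7.4440 - 2.9674 = 4.4766
P = 10^4.4766 = 29961.3367 mmHg

29961.3367 mmHg


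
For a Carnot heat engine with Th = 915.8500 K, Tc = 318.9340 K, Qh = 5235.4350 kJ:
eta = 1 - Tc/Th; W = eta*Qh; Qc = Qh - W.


eta = 1 - 318.9340/915.8500 = 0.6518
W = 0.6518 * 5235.4350 = 3412.2563 kJ
Qc = 5235.4350 - 3412.2563 = 1823.1787 kJ

eta = 65.1762%, W = 3412.2563 kJ, Qc = 1823.1787 kJ


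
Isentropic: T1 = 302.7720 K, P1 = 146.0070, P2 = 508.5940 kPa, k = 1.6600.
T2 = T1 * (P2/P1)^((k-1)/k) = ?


(k-1)/k = 0.3976
(P2/P1)^exp = 1.6425
T2 = 302.7720 * 1.6425 = 497.2888 K

497.2888 K


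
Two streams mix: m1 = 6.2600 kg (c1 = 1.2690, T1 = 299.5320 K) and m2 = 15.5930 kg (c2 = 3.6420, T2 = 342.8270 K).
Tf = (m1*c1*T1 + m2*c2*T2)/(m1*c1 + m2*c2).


num = 21848.5088
den = 64.7336
Tf = 337.5140 K

337.5140 K


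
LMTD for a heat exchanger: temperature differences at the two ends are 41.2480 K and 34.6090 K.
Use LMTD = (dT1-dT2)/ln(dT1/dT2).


dT1/dT2 = 1.1918
ln(dT1/dT2) = 0.1755
LMTD = 6.6390 / 0.1755 = 37.8315 K

37.8315 K


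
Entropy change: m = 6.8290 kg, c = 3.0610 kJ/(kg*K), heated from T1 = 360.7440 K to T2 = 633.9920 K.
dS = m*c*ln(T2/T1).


T2/T1 = 1.7575
ln(T2/T1) = 0.5639
dS = 6.8290 * 3.0610 * 0.5639 = 11.7868 kJ/K

11.7868 kJ/K


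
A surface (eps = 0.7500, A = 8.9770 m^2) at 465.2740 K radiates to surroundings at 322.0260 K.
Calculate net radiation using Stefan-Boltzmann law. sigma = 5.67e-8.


T^4 = 4.6864e+10
Tsurr^4 = 1.0754e+10
Q = 0.7500 * 5.67e-8 * 8.9770 * 3.6110e+10 = 13784.7671 W

13784.7671 W


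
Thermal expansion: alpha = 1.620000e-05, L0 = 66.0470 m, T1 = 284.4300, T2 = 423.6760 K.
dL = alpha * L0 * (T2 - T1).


dT = 139.2460 K
dL = 1.620000e-05 * 66.0470 * 139.2460 = 0.148988 m
L_final = 66.195988 m

dL = 0.148988 m


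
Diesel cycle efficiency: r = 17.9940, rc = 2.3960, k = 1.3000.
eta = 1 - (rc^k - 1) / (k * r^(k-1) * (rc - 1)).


r^(k-1) = 2.3798
rc^k = 3.1141
eta = 0.5105 = 51.0493%

51.0493%


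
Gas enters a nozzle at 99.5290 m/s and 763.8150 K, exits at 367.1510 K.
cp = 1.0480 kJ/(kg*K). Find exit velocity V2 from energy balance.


dT = 396.6640 K
2*cp*1000*dT = 831407.7440
V1^2 = 9906.0218
V2 = sqrt(841313.7658) = 917.2316 m/s

917.2316 m/s


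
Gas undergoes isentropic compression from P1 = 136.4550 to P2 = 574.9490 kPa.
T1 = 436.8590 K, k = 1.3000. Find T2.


(k-1)/k = 0.2308
(P2/P1)^exp = 1.3936
T2 = 436.8590 * 1.3936 = 608.8201 K

608.8201 K


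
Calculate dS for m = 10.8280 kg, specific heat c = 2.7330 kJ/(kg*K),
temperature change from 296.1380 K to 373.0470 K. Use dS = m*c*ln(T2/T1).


T2/T1 = 1.2597
ln(T2/T1) = 0.2309
dS = 10.8280 * 2.7330 * 0.2309 = 6.8324 kJ/K

6.8324 kJ/K


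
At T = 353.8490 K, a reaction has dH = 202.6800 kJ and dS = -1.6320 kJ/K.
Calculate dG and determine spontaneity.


T*dS = 353.8490 * -1.6320 = -577.4816 kJ
dG = 202.6800 + 577.4816 = 780.1616 kJ (non-spontaneous)

dG = 780.1616 kJ, non-spontaneous


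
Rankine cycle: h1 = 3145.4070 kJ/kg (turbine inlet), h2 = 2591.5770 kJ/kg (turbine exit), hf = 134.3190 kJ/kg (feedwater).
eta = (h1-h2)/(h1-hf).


W = 553.8300 kJ/kg
Q_in = 3011.0880 kJ/kg
eta = 0.1839 = 18.3930%

eta = 18.3930%


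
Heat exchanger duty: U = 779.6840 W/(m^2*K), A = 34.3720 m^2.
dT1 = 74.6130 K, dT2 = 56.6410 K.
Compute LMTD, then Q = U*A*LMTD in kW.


LMTD = 65.2148 K
Q = 779.6840 * 34.3720 * 65.2148 = 1747710.6746 W = 1747.7107 kW

1747.7107 kW


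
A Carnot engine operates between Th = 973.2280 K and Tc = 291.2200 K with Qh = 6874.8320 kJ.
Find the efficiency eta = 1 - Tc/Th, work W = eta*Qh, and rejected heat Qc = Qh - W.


eta = 1 - 291.2200/973.2280 = 0.7008
W = 0.7008 * 6874.8320 = 4817.6691 kJ
Qc = 6874.8320 - 4817.6691 = 2057.1629 kJ

eta = 70.0769%, W = 4817.6691 kJ, Qc = 2057.1629 kJ


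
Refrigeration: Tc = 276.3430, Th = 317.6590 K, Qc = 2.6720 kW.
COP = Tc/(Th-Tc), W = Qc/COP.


COP = 276.3430 / 41.3160 = 6.6885
W = 2.6720 / 6.6885 = 0.3995 kW

COP = 6.6885, W = 0.3995 kW


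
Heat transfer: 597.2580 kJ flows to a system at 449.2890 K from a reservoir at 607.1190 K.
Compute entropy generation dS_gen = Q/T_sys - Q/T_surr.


dS_sys = 597.2580/449.2890 = 1.3293 kJ/K
dS_surr = -597.2580/607.1190 = -0.9838 kJ/K
dS_gen = 1.3293 - 0.9838 = 0.3456 kJ/K (irreversible)

dS_gen = 0.3456 kJ/K, irreversible


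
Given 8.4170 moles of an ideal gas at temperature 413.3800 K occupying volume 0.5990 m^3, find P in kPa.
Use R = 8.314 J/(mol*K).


P = nRT/V = 8.4170 * 8.314 * 413.3800 / 0.5990
= 28927.8934 / 0.5990 = 48293.6451 Pa = 48.2936 kPa

48.2936 kPa


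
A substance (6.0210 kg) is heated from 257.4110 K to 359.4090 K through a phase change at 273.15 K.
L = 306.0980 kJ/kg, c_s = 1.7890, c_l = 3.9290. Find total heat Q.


Q1 (sensible, solid) = 6.0210 * 1.7890 * 15.7390 = 169.5337 kJ
Q2 (latent) = 6.0210 * 306.0980 = 1843.0161 kJ
Q3 (sensible, liquid) = 6.0210 * 3.9290 * 86.2590 = 2040.5868 kJ
Q_total = 4053.1366 kJ

4053.1366 kJ


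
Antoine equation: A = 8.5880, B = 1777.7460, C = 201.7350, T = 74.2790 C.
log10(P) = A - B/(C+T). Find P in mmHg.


C+T = 276.0140
B/(C+T) = 6.4408
log10(P) = 8.5880 - 6.4408 = 2.1472
P = 10^2.1472 = 140.3518 mmHg

140.3518 mmHg


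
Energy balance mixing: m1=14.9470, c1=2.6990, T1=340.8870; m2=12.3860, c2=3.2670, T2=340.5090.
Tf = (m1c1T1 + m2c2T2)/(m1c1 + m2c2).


num = 27530.7651
den = 80.8070
Tf = 340.6977 K

340.6977 K


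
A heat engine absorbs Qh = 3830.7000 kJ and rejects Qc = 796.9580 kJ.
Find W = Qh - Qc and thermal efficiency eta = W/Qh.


W = 3830.7000 - 796.9580 = 3033.7420 kJ
eta = 3033.7420 / 3830.7000 = 0.7920 = 79.1955%

W = 3033.7420 kJ, eta = 79.1955%


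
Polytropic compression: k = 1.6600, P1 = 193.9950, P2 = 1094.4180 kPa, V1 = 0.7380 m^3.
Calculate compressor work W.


(k-1)/k = 0.3976
(P2/P1)^exp = 1.9895
W = 2.5152 * 193.9950 * 0.7380 * (1.9895 - 1) = 356.3133 kJ

356.3133 kJ


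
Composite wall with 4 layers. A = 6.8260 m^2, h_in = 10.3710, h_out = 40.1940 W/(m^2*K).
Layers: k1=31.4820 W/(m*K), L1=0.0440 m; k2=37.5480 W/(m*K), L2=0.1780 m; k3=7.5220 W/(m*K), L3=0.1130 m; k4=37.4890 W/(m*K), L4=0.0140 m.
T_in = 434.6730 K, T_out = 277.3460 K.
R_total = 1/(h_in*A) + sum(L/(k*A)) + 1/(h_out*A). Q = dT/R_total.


R_conv_in = 1/(10.3710*6.8260) = 0.0141
R_1 = 0.0440/(31.4820*6.8260) = 0.0002
R_2 = 0.1780/(37.5480*6.8260) = 0.0007
R_3 = 0.1130/(7.5220*6.8260) = 0.0022
R_4 = 0.0140/(37.4890*6.8260) = 5.4709e-05
R_conv_out = 1/(40.1940*6.8260) = 0.0036
R_total = 0.0209 K/W
Q = 157.3270 / 0.0209 = 7518.4947 W

R_total = 0.0209 K/W, Q = 7518.4947 W


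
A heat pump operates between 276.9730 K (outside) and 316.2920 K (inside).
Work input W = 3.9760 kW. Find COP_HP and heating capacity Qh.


COP = 316.2920 / 39.3190 = 8.0443
Qh = 8.0443 * 3.9760 = 31.9840 kW

COP = 8.0443, Qh = 31.9840 kW


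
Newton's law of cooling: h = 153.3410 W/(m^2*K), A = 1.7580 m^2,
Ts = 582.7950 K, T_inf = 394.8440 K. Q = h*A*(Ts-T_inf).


dT = 187.9510 K
Q = 153.3410 * 1.7580 * 187.9510 = 50666.6048 W

50666.6048 W


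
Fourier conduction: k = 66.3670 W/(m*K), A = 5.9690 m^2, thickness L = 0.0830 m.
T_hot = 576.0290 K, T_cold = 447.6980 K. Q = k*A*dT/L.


dT = 128.3310 K
Q = 66.3670 * 5.9690 * 128.3310 / 0.0830 = 612501.6339 W

612501.6339 W


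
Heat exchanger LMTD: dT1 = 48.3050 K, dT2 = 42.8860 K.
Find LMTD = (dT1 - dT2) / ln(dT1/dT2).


dT1/dT2 = 1.1264
ln(dT1/dT2) = 0.1190
LMTD = 5.4190 / 0.1190 = 45.5418 K

45.5418 K


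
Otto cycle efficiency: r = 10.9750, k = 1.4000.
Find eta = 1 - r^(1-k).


r^(k-1) = 2.6071
eta = 1 - 1/2.6071 = 0.6164 = 61.6436%

61.6436%


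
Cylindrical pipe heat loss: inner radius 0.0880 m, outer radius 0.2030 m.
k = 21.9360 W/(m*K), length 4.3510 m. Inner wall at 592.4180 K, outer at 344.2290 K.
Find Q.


dT = 248.1890 K
ln(ro/ri) = 0.8359
Q = 2*pi*21.9360*4.3510*248.1890 / 0.8359 = 178061.7404 W

178061.7404 W


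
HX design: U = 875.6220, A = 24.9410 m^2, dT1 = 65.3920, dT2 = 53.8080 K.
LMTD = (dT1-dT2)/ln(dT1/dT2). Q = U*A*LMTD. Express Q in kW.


LMTD = 59.4119 K
Q = 875.6220 * 24.9410 * 59.4119 = 1297489.8611 W = 1297.4899 kW

1297.4899 kW


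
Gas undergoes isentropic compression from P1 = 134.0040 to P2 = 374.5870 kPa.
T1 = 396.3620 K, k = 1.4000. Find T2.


(k-1)/k = 0.2857
(P2/P1)^exp = 1.3414
T2 = 396.3620 * 1.3414 = 531.6733 K

531.6733 K


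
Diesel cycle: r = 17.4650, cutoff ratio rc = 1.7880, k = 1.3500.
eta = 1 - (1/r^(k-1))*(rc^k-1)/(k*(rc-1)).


r^(k-1) = 2.7212
rc^k = 2.1913
eta = 0.5885 = 58.8479%

58.8479%


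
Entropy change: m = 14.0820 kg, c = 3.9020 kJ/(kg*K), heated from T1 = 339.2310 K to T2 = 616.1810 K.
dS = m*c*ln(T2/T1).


T2/T1 = 1.8164
ln(T2/T1) = 0.5969
dS = 14.0820 * 3.9020 * 0.5969 = 32.7962 kJ/K

32.7962 kJ/K


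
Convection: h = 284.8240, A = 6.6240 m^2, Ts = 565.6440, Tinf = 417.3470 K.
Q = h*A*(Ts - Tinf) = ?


dT = 148.2970 K
Q = 284.8240 * 6.6240 * 148.2970 = 279788.1203 W

279788.1203 W


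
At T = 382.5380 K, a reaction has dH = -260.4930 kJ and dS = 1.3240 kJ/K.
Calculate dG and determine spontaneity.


T*dS = 382.5380 * 1.3240 = 506.4803 kJ
dG = -260.4930 - 506.4803 = -766.9733 kJ (spontaneous)

dG = -766.9733 kJ, spontaneous


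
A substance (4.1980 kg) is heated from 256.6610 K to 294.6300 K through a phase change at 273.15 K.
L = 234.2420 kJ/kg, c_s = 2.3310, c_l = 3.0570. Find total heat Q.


Q1 (sensible, solid) = 4.1980 * 2.3310 * 16.4890 = 161.3537 kJ
Q2 (latent) = 4.1980 * 234.2420 = 983.3479 kJ
Q3 (sensible, liquid) = 4.1980 * 3.0570 * 21.4800 = 275.6590 kJ
Q_total = 1420.3606 kJ

1420.3606 kJ


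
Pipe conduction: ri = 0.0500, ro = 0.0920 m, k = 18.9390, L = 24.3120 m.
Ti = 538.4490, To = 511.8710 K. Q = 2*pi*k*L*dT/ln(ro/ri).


dT = 26.5780 K
ln(ro/ri) = 0.6098
Q = 2*pi*18.9390*24.3120*26.5780 / 0.6098 = 126100.5547 W

126100.5547 W


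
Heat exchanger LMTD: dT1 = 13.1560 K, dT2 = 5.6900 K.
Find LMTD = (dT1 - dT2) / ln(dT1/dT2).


dT1/dT2 = 2.3121
ln(dT1/dT2) = 0.8382
LMTD = 7.4660 / 0.8382 = 8.9075 K

8.9075 K


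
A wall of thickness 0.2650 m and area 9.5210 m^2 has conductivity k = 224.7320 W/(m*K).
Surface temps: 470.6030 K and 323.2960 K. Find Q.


dT = 147.3070 K
Q = 224.7320 * 9.5210 * 147.3070 / 0.2650 = 1189391.9449 W

1189391.9449 W


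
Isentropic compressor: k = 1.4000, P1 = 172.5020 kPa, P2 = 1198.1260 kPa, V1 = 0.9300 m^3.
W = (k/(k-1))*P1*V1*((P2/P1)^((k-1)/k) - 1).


(k-1)/k = 0.2857
(P2/P1)^exp = 1.7398
W = 3.5000 * 172.5020 * 0.9300 * (1.7398 - 1) = 415.3680 kJ

415.3680 kJ


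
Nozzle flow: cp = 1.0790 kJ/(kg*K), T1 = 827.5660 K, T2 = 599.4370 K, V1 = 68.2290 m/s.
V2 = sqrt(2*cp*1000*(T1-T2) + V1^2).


dT = 228.1290 K
2*cp*1000*dT = 492302.3820
V1^2 = 4655.1964
V2 = sqrt(496957.5784) = 704.9522 m/s

704.9522 m/s


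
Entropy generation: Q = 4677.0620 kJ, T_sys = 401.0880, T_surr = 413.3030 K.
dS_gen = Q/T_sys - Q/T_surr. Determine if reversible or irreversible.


dS_sys = 4677.0620/401.0880 = 11.6609 kJ/K
dS_surr = -4677.0620/413.3030 = -11.3163 kJ/K
dS_gen = 11.6609 - 11.3163 = 0.3446 kJ/K (irreversible)

dS_gen = 0.3446 kJ/K, irreversible


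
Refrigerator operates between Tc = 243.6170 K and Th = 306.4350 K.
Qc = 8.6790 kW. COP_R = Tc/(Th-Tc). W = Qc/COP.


COP = 243.6170 / 62.8180 = 3.8781
W = 8.6790 / 3.8781 = 2.2379 kW

COP = 3.8781, W = 2.2379 kW


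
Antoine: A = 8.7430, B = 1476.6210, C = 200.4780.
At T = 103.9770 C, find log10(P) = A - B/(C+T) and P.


C+T = 304.4550
B/(C+T) = 4.8500
log10(P) = 8.7430 - 4.8500 = 3.8930
P = 10^3.8930 = 7815.4357 mmHg

7815.4357 mmHg


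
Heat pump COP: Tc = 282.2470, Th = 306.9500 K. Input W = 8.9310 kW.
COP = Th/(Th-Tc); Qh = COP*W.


COP = 306.9500 / 24.7030 = 12.4256
Qh = 12.4256 * 8.9310 = 110.9732 kW

COP = 12.4256, Qh = 110.9732 kW
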